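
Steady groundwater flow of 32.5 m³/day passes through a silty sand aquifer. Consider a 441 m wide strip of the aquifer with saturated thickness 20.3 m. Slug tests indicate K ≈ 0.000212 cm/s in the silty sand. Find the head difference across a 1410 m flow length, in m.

27.9

Convert K: 0.000212 cm/s × 864 = 0.1832 m/day.
Cross-sectional area A = 441 × 20.3 = 8952 m².
From Q = K·A·i, i = Q / (K·A) = 32.5 / (0.1832 × 8952) = 0.01982.
Head loss Δh = i · L = 0.01982 × 1410 = 27.95 m.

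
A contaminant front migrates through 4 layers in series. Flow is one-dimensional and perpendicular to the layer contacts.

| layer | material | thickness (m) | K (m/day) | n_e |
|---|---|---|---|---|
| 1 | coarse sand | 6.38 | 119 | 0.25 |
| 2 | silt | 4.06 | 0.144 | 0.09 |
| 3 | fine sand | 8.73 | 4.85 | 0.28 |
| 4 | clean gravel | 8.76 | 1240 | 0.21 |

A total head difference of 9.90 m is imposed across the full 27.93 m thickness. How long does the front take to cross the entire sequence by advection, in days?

With flow normal to the layers, continuity requires the same specific discharge q through every layer.
Σ(b_i/K_i) = 6.38/119 + 4.06/0.144 + 8.73/4.85 + 8.76/1240 = 30.06 d.
q = Δh / Σ(b_i/K_i) = 9.90 / 30.06 = 0.3294 m/day.
In each layer the seepage velocity is v_i = q/n_i, so the layer transit time is t_i = b_i·n_i / q:
  layer 1 (coarse sand): t_1 = 6.38 × 0.25 / 0.3294 = 4.842 d
  layer 2 (silt): t_2 = 4.06 × 0.09 / 0.3294 = 1.109 d
  layer 3 (fine sand): t_3 = 8.73 × 0.28 / 0.3294 = 7.421 d
  layer 4 (clean gravel): t_4 = 8.76 × 0.21 / 0.3294 = 5.585 d
Total t = Σ t_i = 18.96 days.

19.0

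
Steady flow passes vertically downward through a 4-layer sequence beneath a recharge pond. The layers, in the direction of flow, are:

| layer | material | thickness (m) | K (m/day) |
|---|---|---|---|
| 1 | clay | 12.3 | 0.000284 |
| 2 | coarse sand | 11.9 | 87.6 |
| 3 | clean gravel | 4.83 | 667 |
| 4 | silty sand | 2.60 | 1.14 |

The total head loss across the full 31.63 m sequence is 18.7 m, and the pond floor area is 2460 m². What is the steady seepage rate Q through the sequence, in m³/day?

Flow is perpendicular to layering, so the layers act in series and the equivalent K is the thickness-weighted harmonic mean.
Total thickness L = 12.3 + 11.9 + 4.83 + 2.60 = 31.63 m.
Σ(b_i/K_i) = 12.3/0.000284 + 11.9/87.6 + 4.83/667 + 2.60/1.14 = 43312 d.
K_eq = L / Σ(b_i/K_i) = 31.63 / 43312 = 0.0007303 m/day.
Q = K_eq · A · (Δh/L) = 0.0007303 × 2460 × (18.7/31.63) = 1.062 m³/day.

1.06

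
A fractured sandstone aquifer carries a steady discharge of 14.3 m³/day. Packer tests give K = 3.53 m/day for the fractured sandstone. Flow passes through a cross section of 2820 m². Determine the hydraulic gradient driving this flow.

From Q = K·A·i, i = Q / (K·A) = 14.3 / (3.530 × 2820) = 0.001437.

0.00144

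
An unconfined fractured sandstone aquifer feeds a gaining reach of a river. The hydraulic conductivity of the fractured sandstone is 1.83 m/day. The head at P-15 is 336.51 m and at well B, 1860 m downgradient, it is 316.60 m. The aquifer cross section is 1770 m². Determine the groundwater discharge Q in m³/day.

Hydraulic gradient i = (336.51 − 316.60) / 1860 = 19.91 / 1860 = 0.01070.
Darcy's law: Q = K · A · i = 1.830 × 1770 × 0.01070 = 34.67 m³/day.

34.7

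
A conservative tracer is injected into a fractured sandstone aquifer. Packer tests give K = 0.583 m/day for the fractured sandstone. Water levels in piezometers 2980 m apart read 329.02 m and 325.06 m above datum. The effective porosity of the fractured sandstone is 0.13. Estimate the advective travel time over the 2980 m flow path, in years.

Hydraulic gradient i = (329.02 − 325.06) / 2980 = 3.96 / 2980 = 0.001329.
Darcy flux q = K · i = 0.5830 × 0.001329 = 0.0007747 m/day.
Seepage velocity v = q / n_e = 0.0007747 / 0.13 = 0.005959 m/day.
Travel time t = L / v = 2980 / 0.005959 = 5.000e+05 days = 1369 years.

1370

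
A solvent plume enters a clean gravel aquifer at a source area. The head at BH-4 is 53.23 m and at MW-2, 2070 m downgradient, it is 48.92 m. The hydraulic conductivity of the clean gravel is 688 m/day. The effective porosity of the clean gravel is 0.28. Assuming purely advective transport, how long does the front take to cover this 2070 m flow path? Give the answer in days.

Hydraulic gradient i = (53.23 − 48.92) / 2070 = 4.31 / 2070 = 0.002082.
Darcy flux q = K · i = 688.0 × 0.002082 = 1.433 m/day.
Seepage velocity v = q / n_e = 1.433 / 0.28 = 5.116 m/day.
Travel time t = L / v = 2070 / 5.116 = 404.6 days.

405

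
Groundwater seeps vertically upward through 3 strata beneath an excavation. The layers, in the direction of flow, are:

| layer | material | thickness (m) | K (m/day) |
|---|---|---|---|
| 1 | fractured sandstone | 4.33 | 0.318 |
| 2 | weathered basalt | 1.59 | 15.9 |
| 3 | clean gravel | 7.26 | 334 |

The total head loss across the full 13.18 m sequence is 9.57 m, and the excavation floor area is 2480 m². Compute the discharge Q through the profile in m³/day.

Flow is perpendicular to layering, so the layers act in series and the equivalent K is the thickness-weighted harmonic mean.
Total thickness L = 4.33 + 1.59 + 7.26 = 13.18 m.
Σ(b_i/K_i) = 4.33/0.318 + 1.59/15.9 + 7.26/334 = 13.74 d.
K_eq = L / Σ(b_i/K_i) = 13.18 / 13.74 = 0.9594 m/day.
Q = K_eq · A · (Δh/L) = 0.9594 × 2480 × (9.57/13.18) = 1728 m³/day.

1730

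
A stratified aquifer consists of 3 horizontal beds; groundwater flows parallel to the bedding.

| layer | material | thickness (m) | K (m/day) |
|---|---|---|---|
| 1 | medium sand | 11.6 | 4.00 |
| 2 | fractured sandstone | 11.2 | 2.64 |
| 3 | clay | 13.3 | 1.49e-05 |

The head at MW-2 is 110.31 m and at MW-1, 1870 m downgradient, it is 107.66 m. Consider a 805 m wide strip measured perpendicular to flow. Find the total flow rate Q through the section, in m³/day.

86.7

Flow is parallel to layering, so each bed carries its own Darcy discharge and the transmissivities add.
Σ(K_i·b_i) = 4.00×11.6 + 2.64×11.2 + 1.49e-05×13.3 = 75.97 m²/day.
Hydraulic gradient i = (110.31 − 107.66) / 1870 = 2.65 / 1870 = 0.001417.
Q = Σ(K_i·b_i) · W · i = 75.97 × 805 × 0.001417 = 86.66 m³/day.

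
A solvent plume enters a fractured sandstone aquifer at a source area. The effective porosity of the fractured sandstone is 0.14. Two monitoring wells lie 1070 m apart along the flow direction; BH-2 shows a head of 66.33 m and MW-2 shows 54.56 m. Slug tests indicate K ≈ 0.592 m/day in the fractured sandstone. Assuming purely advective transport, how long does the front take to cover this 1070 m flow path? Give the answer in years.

Hydraulic gradient i = (66.33 − 54.56) / 1070 = 11.77 / 1070 = 0.01100.
Darcy flux q = K · i = 0.5920 × 0.01100 = 0.006512 m/day.
Seepage velocity v = q / n_e = 0.006512 / 0.14 = 0.04651 m/day.
Travel time t = L / v = 1070 / 0.04651 = 23004 days = 62.98 years.

63.0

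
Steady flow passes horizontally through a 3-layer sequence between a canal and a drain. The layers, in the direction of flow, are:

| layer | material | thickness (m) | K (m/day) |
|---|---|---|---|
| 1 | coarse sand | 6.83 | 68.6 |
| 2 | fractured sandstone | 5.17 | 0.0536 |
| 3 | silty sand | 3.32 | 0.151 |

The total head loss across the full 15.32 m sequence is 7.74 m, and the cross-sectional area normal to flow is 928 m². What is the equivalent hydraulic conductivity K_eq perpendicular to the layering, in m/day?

0.129

Flow is perpendicular to layering, so the layers act in series and the equivalent K is the thickness-weighted harmonic mean.
Total thickness L = 6.83 + 5.17 + 3.32 = 15.32 m.
Σ(b_i/K_i) = 6.83/68.6 + 5.17/0.0536 + 3.32/0.151 = 118.5 d.
K_eq = L / Σ(b_i/K_i) = 15.32 / 118.5 = 0.1292 m/day.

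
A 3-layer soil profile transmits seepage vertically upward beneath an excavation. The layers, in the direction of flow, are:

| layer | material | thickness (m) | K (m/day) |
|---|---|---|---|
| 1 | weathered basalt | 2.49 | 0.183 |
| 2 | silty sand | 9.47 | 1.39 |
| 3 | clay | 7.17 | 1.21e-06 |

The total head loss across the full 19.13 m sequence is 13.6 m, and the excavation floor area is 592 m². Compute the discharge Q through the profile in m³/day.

0.00136

Flow is perpendicular to layering, so the layers act in series and the equivalent K is the thickness-weighted harmonic mean.
Total thickness L = 2.49 + 9.47 + 7.17 = 19.13 m.
Σ(b_i/K_i) = 2.49/0.183 + 9.47/1.39 + 7.17/1.21e-06 = 5.926e+06 d.
K_eq = L / Σ(b_i/K_i) = 19.13 / 5.926e+06 = 3.228e-06 m/day.
Q = K_eq · A · (Δh/L) = 3.228e-06 × 592 × (13.6/19.13) = 0.001359 m³/day.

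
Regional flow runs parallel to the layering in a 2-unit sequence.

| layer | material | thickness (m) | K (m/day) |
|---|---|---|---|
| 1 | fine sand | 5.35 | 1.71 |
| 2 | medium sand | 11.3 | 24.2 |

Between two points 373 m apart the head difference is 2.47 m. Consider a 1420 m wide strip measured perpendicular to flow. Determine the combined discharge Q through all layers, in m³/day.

2660

Flow is parallel to layering, so each bed carries its own Darcy discharge and the transmissivities add.
Σ(K_i·b_i) = 1.71×5.35 + 24.2×11.3 = 282.6 m²/day.
Hydraulic gradient i = Δh / L = 2.47 / 373 = 0.006622.
Q = Σ(K_i·b_i) · W · i = 282.6 × 1420 × 0.006622 = 2657 m³/day.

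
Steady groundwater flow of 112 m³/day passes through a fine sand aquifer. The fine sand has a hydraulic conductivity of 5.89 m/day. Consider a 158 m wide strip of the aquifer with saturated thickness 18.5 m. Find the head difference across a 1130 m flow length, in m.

7.35

Cross-sectional area A = 158 × 18.5 = 2923 m².
From Q = K·A·i, i = Q / (K·A) = 112 / (5.890 × 2923) = 0.006505.
Head loss Δh = i · L = 0.006505 × 1130 = 7.351 m.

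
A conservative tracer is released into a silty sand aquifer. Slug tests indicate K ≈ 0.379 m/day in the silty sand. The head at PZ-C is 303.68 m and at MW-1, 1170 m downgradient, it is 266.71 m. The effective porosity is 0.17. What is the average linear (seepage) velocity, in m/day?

0.0704

Hydraulic gradient i = (303.68 − 266.71) / 1170 = 36.97 / 1170 = 0.03160.
Darcy flux q = K · i = 0.3790 × 0.03160 = 0.01198 m/day.
Seepage velocity v = q / n_e = 0.01198 / 0.17 = 0.07045 m/day.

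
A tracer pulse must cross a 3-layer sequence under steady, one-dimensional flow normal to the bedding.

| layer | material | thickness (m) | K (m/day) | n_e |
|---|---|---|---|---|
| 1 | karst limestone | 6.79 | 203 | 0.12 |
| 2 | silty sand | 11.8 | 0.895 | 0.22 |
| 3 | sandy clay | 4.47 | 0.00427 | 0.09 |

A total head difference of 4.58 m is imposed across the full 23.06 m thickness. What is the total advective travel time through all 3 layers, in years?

2.42

With flow normal to the layers, continuity requires the same specific discharge q through every layer.
Σ(b_i/K_i) = 6.79/203 + 11.8/0.895 + 4.47/0.00427 = 1060 d.
q = Δh / Σ(b_i/K_i) = 4.58 / 1060 = 0.004321 m/day.
In each layer the seepage velocity is v_i = q/n_i, so the layer transit time is t_i = b_i·n_i / q:
  layer 1 (karst limestone): t_1 = 6.79 × 0.12 / 0.004321 = 188.6 d
  layer 2 (silty sand): t_2 = 11.8 × 0.22 / 0.004321 = 600.9 d
  layer 3 (sandy clay): t_3 = 4.47 × 0.09 / 0.004321 = 93.11 d
Total t = Σ t_i = 882.6 days = 2.416 years.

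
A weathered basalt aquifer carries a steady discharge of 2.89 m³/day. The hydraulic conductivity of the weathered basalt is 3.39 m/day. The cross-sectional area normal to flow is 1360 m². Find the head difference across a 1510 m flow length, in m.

0.947

From Q = K·A·i, i = Q / (K·A) = 2.89 / (3.390 × 1360) = 0.0006268.
Head loss Δh = i · L = 0.0006268 × 1510 = 0.9465 m.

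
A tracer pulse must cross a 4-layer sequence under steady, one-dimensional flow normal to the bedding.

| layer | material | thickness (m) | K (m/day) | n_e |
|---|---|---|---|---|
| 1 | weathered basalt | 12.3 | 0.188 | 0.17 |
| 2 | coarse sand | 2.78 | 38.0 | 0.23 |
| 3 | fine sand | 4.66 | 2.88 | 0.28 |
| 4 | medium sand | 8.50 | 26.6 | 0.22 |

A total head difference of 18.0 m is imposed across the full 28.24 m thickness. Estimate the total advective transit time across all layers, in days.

With flow normal to the layers, continuity requires the same specific discharge q through every layer.
Σ(b_i/K_i) = 12.3/0.188 + 2.78/38.0 + 4.66/2.88 + 8.50/26.6 = 67.44 d.
q = Δh / Σ(b_i/K_i) = 18.0 / 67.44 = 0.2669 m/day.
In each layer the seepage velocity is v_i = q/n_i, so the layer transit time is t_i = b_i·n_i / q:
  layer 1 (weathered basalt): t_1 = 12.3 × 0.17 / 0.2669 = 7.834 d
  layer 2 (coarse sand): t_2 = 2.78 × 0.23 / 0.2669 = 2.395 d
  layer 3 (fine sand): t_3 = 4.66 × 0.28 / 0.2669 = 4.888 d
  layer 4 (medium sand): t_4 = 8.50 × 0.22 / 0.2669 = 7.006 d
Total t = Σ t_i = 22.12 days.

22.1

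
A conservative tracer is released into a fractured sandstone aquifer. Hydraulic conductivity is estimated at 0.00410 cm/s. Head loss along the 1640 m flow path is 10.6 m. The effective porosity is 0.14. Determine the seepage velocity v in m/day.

0.164

Convert K: 0.00410 cm/s × 864 = 3.542 m/day.
Hydraulic gradient i = Δh / L = 10.6 / 1640 = 0.006463.
Darcy flux q = K · i = 3.542 × 0.006463 = 0.02290 m/day.
Seepage velocity v = q / n_e = 0.02290 / 0.14 = 0.1635 m/day.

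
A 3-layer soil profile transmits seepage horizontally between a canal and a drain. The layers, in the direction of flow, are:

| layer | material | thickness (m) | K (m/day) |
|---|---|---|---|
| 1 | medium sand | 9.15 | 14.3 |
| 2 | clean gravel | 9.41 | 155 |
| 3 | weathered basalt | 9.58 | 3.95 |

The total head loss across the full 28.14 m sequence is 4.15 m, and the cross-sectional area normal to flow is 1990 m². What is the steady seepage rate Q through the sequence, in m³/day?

Flow is perpendicular to layering, so the layers act in series and the equivalent K is the thickness-weighted harmonic mean.
Total thickness L = 9.15 + 9.41 + 9.58 = 28.14 m.
Σ(b_i/K_i) = 9.15/14.3 + 9.41/155 + 9.58/3.95 = 3.126 d.
K_eq = L / Σ(b_i/K_i) = 28.14 / 3.126 = 9.002 m/day.
Q = K_eq · A · (Δh/L) = 9.002 × 1990 × (4.15/28.14) = 2642 m³/day.

2640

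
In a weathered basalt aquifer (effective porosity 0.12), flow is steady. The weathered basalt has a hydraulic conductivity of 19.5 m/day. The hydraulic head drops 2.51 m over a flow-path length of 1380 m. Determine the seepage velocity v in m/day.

Hydraulic gradient i = Δh / L = 2.51 / 1380 = 0.001819.
Darcy flux q = K · i = 19.50 × 0.001819 = 0.03547 m/day.
Seepage velocity v = q / n_e = 0.03547 / 0.12 = 0.2956 m/day.

0.296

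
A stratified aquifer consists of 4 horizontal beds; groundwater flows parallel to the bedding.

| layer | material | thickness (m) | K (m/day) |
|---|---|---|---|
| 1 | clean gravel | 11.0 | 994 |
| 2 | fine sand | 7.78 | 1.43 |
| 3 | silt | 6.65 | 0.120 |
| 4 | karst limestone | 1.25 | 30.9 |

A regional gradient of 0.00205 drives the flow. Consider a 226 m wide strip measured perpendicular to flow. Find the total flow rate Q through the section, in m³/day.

Flow is parallel to layering, so each bed carries its own Darcy discharge and the transmissivities add.
Σ(K_i·b_i) = 994×11.0 + 1.43×7.78 + 0.120×6.65 + 30.9×1.25 = 10985 m²/day.
Hydraulic gradient i = 0.00205.
Q = Σ(K_i·b_i) · W · i = 10985 × 226 × 0.002050 = 5089 m³/day.

5090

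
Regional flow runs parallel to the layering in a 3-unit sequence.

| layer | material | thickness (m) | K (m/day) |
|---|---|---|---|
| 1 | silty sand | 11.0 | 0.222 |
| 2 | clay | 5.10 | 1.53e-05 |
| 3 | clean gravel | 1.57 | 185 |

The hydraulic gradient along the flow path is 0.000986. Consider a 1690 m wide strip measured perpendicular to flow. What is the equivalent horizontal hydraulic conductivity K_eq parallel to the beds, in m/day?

16.6

Flow is parallel to layering, so each bed carries its own Darcy discharge and the transmissivities add.
Σ(K_i·b_i) = 0.222×11.0 + 1.53e-05×5.10 + 185×1.57 = 292.9 m²/day.
Total thickness b = 17.67 m, so K_eq = Σ(K_i·b_i)/b = 16.58 m/day.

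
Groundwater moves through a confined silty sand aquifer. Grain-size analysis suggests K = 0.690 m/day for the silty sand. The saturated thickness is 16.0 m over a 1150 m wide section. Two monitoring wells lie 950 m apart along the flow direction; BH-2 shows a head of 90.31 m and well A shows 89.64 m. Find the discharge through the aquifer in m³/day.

8.95

Cross-sectional area A = 1150 × 16.0 = 18400 m².
Hydraulic gradient i = (90.31 − 89.64) / 950 = 0.67 / 950 = 0.0007053.
Darcy's law: Q = K · A · i = 0.6900 × 18400 × 0.0007053 = 8.954 m³/day.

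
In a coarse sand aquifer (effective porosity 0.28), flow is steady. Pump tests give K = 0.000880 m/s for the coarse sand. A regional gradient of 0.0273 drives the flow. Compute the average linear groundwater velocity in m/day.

7.41

Convert K: 0.000880 m/s × 86400 = 76.03 m/day.
Hydraulic gradient i = 0.0273.
Darcy flux q = K · i = 76.03 × 0.02730 = 2.076 m/day.
Seepage velocity v = q / n_e = 2.076 / 0.28 = 7.413 m/day.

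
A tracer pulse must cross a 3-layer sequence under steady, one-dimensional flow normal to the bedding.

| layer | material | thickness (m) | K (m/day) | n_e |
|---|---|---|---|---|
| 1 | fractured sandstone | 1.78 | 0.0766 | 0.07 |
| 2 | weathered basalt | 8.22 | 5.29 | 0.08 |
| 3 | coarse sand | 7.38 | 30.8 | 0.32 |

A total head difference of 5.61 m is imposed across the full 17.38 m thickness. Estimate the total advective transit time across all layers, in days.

14.0

With flow normal to the layers, continuity requires the same specific discharge q through every layer.
Σ(b_i/K_i) = 1.78/0.0766 + 8.22/5.29 + 7.38/30.8 = 25.03 d.
q = Δh / Σ(b_i/K_i) = 5.61 / 25.03 = 0.2241 m/day.
In each layer the seepage velocity is v_i = q/n_i, so the layer transit time is t_i = b_i·n_i / q:
  layer 1 (fractured sandstone): t_1 = 1.78 × 0.07 / 0.2241 = 0.5559 d
  layer 2 (weathered basalt): t_2 = 8.22 × 0.08 / 0.2241 = 2.934 d
  layer 3 (coarse sand): t_3 = 7.38 × 0.32 / 0.2241 = 10.54 d
Total t = Σ t_i = 14.03 days.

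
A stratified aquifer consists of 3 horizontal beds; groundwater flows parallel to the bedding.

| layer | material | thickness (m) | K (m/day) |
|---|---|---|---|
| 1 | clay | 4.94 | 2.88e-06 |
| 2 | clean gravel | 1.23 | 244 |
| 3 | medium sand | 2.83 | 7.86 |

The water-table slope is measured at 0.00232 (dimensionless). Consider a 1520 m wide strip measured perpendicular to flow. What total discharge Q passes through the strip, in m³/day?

Flow is parallel to layering, so each bed carries its own Darcy discharge and the transmissivities add.
Σ(K_i·b_i) = 2.88e-06×4.94 + 244×1.23 + 7.86×2.83 = 322.4 m²/day.
Hydraulic gradient i = 0.00232.
Q = Σ(K_i·b_i) · W · i = 322.4 × 1520 × 0.002320 = 1137 m³/day.

1140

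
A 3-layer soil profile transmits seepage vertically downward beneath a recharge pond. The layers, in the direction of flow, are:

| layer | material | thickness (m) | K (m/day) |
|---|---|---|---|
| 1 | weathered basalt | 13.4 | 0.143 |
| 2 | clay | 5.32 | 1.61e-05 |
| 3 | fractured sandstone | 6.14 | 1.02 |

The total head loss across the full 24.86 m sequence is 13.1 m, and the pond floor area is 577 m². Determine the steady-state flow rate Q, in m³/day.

0.0229

Flow is perpendicular to layering, so the layers act in series and the equivalent K is the thickness-weighted harmonic mean.
Total thickness L = 13.4 + 5.32 + 6.14 = 24.86 m.
Σ(b_i/K_i) = 13.4/0.143 + 5.32/1.61e-05 + 6.14/1.02 = 3.305e+05 d.
K_eq = L / Σ(b_i/K_i) = 24.86 / 3.305e+05 = 7.521e-05 m/day.
Q = K_eq · A · (Δh/L) = 7.521e-05 × 577 × (13.1/24.86) = 0.02287 m³/day.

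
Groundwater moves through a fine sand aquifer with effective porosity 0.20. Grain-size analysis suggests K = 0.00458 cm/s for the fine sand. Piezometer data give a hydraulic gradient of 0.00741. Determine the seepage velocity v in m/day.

0.147

Convert K: 0.00458 cm/s × 864 = 3.957 m/day.
Hydraulic gradient i = 0.00741.
Darcy flux q = K · i = 3.957 × 0.007410 = 0.02932 m/day.
Seepage velocity v = q / n_e = 0.02932 / 0.20 = 0.1466 m/day.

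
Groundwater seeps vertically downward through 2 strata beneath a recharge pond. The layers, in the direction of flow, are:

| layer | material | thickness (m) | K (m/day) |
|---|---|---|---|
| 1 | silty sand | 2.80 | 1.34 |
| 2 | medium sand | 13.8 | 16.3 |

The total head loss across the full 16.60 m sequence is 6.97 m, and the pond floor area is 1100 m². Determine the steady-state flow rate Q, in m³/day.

Flow is perpendicular to layering, so the layers act in series and the equivalent K is the thickness-weighted harmonic mean.
Total thickness L = 2.80 + 13.8 = 16.60 m.
Σ(b_i/K_i) = 2.80/1.34 + 13.8/16.3 = 2.936 d.
K_eq = L / Σ(b_i/K_i) = 16.60 / 2.936 = 5.654 m/day.
Q = K_eq · A · (Δh/L) = 5.654 × 1100 × (6.97/16.60) = 2611 m³/day.

2610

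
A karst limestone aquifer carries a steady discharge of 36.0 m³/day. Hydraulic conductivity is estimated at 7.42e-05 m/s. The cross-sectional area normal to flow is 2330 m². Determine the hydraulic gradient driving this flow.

Convert K: 7.42e-05 m/s × 86400 = 6.411 m/day.
From Q = K·A·i, i = Q / (K·A) = 36.0 / (6.411 × 2330) = 0.002410.

0.00241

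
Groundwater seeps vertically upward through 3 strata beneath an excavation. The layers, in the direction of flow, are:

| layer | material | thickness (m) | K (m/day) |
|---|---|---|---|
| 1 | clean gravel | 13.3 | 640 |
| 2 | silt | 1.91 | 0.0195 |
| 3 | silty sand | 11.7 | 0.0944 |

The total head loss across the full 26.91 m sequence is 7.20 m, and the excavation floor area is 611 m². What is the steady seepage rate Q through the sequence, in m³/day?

Flow is perpendicular to layering, so the layers act in series and the equivalent K is the thickness-weighted harmonic mean.
Total thickness L = 13.3 + 1.91 + 11.7 = 26.91 m.
Σ(b_i/K_i) = 13.3/640 + 1.91/0.0195 + 11.7/0.0944 = 221.9 d.
K_eq = L / Σ(b_i/K_i) = 26.91 / 221.9 = 0.1213 m/day.
Q = K_eq · A · (Δh/L) = 0.1213 × 611 × (7.20/26.91) = 19.82 m³/day.

19.8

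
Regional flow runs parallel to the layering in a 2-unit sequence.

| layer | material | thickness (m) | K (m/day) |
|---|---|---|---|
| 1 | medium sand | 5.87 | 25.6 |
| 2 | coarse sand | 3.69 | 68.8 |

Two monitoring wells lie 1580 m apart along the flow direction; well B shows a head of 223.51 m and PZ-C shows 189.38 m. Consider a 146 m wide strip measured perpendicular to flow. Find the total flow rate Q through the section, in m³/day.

1270

Flow is parallel to layering, so each bed carries its own Darcy discharge and the transmissivities add.
Σ(K_i·b_i) = 25.6×5.87 + 68.8×3.69 = 404.1 m²/day.
Hydraulic gradient i = (223.51 − 189.38) / 1580 = 34.13 / 1580 = 0.02160.
Q = Σ(K_i·b_i) · W · i = 404.1 × 146 × 0.02160 = 1275 m³/day.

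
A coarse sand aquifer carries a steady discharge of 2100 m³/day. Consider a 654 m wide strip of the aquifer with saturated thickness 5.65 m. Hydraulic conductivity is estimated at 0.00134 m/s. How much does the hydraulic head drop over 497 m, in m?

Convert K: 0.00134 m/s × 86400 = 115.8 m/day.
Cross-sectional area A = 654 × 5.65 = 3695 m².
From Q = K·A·i, i = Q / (K·A) = 2100 / (115.8 × 3695) = 0.004909.
Head loss Δh = i · L = 0.004909 × 497 = 2.440 m.

2.44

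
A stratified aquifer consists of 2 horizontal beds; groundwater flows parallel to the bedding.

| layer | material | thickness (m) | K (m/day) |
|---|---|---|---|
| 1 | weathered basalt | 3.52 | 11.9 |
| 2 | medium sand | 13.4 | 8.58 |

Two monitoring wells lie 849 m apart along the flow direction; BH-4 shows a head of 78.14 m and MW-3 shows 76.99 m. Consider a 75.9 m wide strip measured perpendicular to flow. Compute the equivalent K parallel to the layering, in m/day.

9.27

Flow is parallel to layering, so each bed carries its own Darcy discharge and the transmissivities add.
Σ(K_i·b_i) = 11.9×3.52 + 8.58×13.4 = 156.9 m²/day.
Total thickness b = 16.92 m, so K_eq = Σ(K_i·b_i)/b = 9.271 m/day.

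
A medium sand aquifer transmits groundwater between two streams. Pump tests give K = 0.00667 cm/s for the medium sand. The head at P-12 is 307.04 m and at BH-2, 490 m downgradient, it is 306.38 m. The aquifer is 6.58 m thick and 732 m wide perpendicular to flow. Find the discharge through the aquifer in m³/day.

37.4

Convert K: 0.00667 cm/s × 864 = 5.763 m/day.
Cross-sectional area A = 732 × 6.58 = 4817 m².
Hydraulic gradient i = (307.04 − 306.38) / 490 = 0.66 / 490 = 0.001347.
Darcy's law: Q = K · A · i = 5.763 × 4817 × 0.001347 = 37.39 m³/day.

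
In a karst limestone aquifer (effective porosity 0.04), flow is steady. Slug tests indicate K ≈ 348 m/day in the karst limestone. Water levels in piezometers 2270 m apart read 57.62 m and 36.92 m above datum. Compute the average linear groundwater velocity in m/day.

79.3

Hydraulic gradient i = (57.62 − 36.92) / 2270 = 20.7 / 2270 = 0.009119.
Darcy flux q = K · i = 348.0 × 0.009119 = 3.173 m/day.
Seepage velocity v = q / n_e = 3.173 / 0.04 = 79.33 m/day.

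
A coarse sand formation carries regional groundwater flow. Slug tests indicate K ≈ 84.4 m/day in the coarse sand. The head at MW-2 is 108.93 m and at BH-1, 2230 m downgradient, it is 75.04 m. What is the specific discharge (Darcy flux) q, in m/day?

1.28

Hydraulic gradient i = (108.93 − 75.04) / 2230 = 33.89 / 2230 = 0.01520.
Specific discharge q = K · i = 84.40 × 0.01520 = 1.283 m/day.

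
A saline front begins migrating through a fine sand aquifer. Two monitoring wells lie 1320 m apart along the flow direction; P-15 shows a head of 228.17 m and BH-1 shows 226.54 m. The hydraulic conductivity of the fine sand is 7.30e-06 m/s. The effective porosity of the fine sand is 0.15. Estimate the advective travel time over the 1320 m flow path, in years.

Convert K: 7.30e-06 m/s × 86400 = 0.6307 m/day.
Hydraulic gradient i = (228.17 − 226.54) / 1320 = 1.63 / 1320 = 0.001235.
Darcy flux q = K · i = 0.6307 × 0.001235 = 0.0007788 m/day.
Seepage velocity v = q / n_e = 0.0007788 / 0.15 = 0.005192 m/day.
Travel time t = L / v = 1320 / 0.005192 = 2.542e+05 days = 696.0 years.

696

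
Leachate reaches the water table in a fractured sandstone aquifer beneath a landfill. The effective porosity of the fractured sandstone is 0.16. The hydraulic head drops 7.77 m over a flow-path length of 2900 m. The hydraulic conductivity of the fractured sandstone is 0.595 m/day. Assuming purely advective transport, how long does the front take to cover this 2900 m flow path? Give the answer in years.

Hydraulic gradient i = Δh / L = 7.77 / 2900 = 0.002679.
Darcy flux q = K · i = 0.5950 × 0.002679 = 0.001594 m/day.
Seepage velocity v = q / n_e = 0.001594 / 0.16 = 0.009964 m/day.
Travel time t = L / v = 2900 / 0.009964 = 2.911e+05 days = 796.9 years.

797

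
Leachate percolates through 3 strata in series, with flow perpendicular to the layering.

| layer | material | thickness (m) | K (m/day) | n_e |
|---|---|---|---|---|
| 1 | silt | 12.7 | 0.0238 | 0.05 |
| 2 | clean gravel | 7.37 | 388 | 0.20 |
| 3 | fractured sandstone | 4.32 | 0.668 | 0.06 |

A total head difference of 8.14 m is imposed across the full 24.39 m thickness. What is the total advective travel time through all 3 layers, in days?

With flow normal to the layers, continuity requires the same specific discharge q through every layer.
Σ(b_i/K_i) = 12.7/0.0238 + 7.37/388 + 4.32/0.668 = 540.1 d.
q = Δh / Σ(b_i/K_i) = 8.14 / 540.1 = 0.01507 m/day.
In each layer the seepage velocity is v_i = q/n_i, so the layer transit time is t_i = b_i·n_i / q:
  layer 1 (silt): t_1 = 12.7 × 0.05 / 0.01507 = 42.13 d
  layer 2 (clean gravel): t_2 = 7.37 × 0.20 / 0.01507 = 97.80 d
  layer 3 (fractured sandstone): t_3 = 4.32 × 0.06 / 0.01507 = 17.20 d
Total t = Σ t_i = 157.1 days.

157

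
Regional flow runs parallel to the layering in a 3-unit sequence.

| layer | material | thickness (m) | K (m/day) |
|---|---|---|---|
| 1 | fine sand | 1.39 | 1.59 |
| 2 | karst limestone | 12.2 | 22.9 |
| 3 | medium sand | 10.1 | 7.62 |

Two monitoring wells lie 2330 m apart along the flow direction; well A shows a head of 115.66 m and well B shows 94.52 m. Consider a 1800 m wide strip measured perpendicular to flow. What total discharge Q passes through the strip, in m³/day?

Flow is parallel to layering, so each bed carries its own Darcy discharge and the transmissivities add.
Σ(K_i·b_i) = 1.59×1.39 + 22.9×12.2 + 7.62×10.1 = 358.6 m²/day.
Hydraulic gradient i = (115.66 − 94.52) / 2330 = 21.14 / 2330 = 0.009073.
Q = Σ(K_i·b_i) · W · i = 358.6 × 1800 × 0.009073 = 5856 m³/day.

5860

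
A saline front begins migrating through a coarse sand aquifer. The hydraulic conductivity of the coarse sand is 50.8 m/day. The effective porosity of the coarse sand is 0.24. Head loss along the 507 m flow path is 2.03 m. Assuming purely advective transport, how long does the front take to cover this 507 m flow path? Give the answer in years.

1.64

Hydraulic gradient i = Δh / L = 2.03 / 507 = 0.004004.
Darcy flux q = K · i = 50.80 × 0.004004 = 0.2034 m/day.
Seepage velocity v = q / n_e = 0.2034 / 0.24 = 0.8475 m/day.
Travel time t = L / v = 507 / 0.8475 = 598.2 days = 1.638 years.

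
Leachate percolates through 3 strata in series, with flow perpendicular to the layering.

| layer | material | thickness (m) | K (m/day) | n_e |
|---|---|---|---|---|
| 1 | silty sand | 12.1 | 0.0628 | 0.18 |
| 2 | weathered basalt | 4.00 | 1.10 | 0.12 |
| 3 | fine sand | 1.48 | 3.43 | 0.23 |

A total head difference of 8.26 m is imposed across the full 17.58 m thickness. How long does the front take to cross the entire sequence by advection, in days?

71.4

With flow normal to the layers, continuity requires the same specific discharge q through every layer.
Σ(b_i/K_i) = 12.1/0.0628 + 4.00/1.10 + 1.48/3.43 = 196.7 d.
q = Δh / Σ(b_i/K_i) = 8.26 / 196.7 = 0.04198 m/day.
In each layer the seepage velocity is v_i = q/n_i, so the layer transit time is t_i = b_i·n_i / q:
  layer 1 (silty sand): t_1 = 12.1 × 0.18 / 0.04198 = 51.88 d
  layer 2 (weathered basalt): t_2 = 4.00 × 0.12 / 0.04198 = 11.43 d
  layer 3 (fine sand): t_3 = 1.48 × 0.23 / 0.04198 = 8.108 d
Total t = Σ t_i = 71.42 days.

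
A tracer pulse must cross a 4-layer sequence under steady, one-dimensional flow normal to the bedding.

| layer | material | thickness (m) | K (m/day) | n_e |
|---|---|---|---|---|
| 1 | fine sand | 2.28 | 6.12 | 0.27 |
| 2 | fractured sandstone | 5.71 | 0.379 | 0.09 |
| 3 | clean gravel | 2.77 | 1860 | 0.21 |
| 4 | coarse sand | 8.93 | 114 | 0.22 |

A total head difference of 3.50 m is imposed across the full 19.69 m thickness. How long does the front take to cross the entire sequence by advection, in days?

With flow normal to the layers, continuity requires the same specific discharge q through every layer.
Σ(b_i/K_i) = 2.28/6.12 + 5.71/0.379 + 2.77/1860 + 8.93/114 = 15.52 d.
q = Δh / Σ(b_i/K_i) = 3.50 / 15.52 = 0.2255 m/day.
In each layer the seepage velocity is v_i = q/n_i, so the layer transit time is t_i = b_i·n_i / q:
  layer 1 (fine sand): t_1 = 2.28 × 0.27 / 0.2255 = 2.729 d
  layer 2 (fractured sandstone): t_2 = 5.71 × 0.09 / 0.2255 = 2.279 d
  layer 3 (clean gravel): t_3 = 2.77 × 0.21 / 0.2255 = 2.579 d
  layer 4 (coarse sand): t_4 = 8.93 × 0.22 / 0.2255 = 8.711 d
Total t = Σ t_i = 16.30 days.

16.3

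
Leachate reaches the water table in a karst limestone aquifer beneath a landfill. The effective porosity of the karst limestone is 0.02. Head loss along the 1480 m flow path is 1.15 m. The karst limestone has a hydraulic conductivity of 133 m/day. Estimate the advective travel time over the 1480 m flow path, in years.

0.784

Hydraulic gradient i = Δh / L = 1.15 / 1480 = 0.0007770.
Darcy flux q = K · i = 133.0 × 0.0007770 = 0.1033 m/day.
Seepage velocity v = q / n_e = 0.1033 / 0.02 = 5.167 m/day.
Travel time t = L / v = 1480 / 5.167 = 286.4 days = 0.7842 years.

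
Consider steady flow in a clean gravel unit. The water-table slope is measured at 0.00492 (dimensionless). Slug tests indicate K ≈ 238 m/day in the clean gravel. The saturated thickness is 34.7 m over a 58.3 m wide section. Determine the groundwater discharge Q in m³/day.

2370

Cross-sectional area A = 58.3 × 34.7 = 2023 m².
Hydraulic gradient i = 0.00492.
Darcy's law: Q = K · A · i = 238.0 × 2023 × 0.004920 = 2369 m³/day.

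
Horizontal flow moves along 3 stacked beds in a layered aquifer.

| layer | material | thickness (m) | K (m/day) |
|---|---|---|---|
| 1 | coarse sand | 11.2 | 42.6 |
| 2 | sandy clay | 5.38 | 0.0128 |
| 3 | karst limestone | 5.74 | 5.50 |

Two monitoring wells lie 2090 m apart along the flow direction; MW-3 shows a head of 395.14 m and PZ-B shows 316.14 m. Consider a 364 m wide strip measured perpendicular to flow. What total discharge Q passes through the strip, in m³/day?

7000

Flow is parallel to layering, so each bed carries its own Darcy discharge and the transmissivities add.
Σ(K_i·b_i) = 42.6×11.2 + 0.0128×5.38 + 5.50×5.74 = 508.8 m²/day.
Hydraulic gradient i = (395.14 − 316.14) / 2090 = 79 / 2090 = 0.03780.
Q = Σ(K_i·b_i) · W · i = 508.8 × 364 × 0.03780 = 7000 m³/day.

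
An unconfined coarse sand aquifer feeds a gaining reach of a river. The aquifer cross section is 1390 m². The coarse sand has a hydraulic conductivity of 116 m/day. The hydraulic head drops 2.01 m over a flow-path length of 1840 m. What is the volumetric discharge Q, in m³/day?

176

Hydraulic gradient i = Δh / L = 2.01 / 1840 = 0.001092.
Darcy's law: Q = K · A · i = 116.0 × 1390 × 0.001092 = 176.1 m³/day.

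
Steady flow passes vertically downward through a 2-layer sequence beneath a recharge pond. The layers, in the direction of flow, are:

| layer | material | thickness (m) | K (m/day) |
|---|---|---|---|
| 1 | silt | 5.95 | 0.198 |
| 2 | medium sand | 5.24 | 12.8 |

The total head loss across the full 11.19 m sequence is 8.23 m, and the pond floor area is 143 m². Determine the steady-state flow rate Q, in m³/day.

Flow is perpendicular to layering, so the layers act in series and the equivalent K is the thickness-weighted harmonic mean.
Total thickness L = 5.95 + 5.24 = 11.19 m.
Σ(b_i/K_i) = 5.95/0.198 + 5.24/12.8 = 30.46 d.
K_eq = L / Σ(b_i/K_i) = 11.19 / 30.46 = 0.3674 m/day.
Q = K_eq · A · (Δh/L) = 0.3674 × 143 × (8.23/11.19) = 38.64 m³/day.

38.6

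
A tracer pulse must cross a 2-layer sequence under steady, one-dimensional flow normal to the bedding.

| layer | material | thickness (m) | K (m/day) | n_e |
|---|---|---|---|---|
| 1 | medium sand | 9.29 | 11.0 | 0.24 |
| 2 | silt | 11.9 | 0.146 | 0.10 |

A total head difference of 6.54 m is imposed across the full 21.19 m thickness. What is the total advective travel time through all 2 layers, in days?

43.1

With flow normal to the layers, continuity requires the same specific discharge q through every layer.
Σ(b_i/K_i) = 9.29/11.0 + 11.9/0.146 = 82.35 d.
q = Δh / Σ(b_i/K_i) = 6.54 / 82.35 = 0.07942 m/day.
In each layer the seepage velocity is v_i = q/n_i, so the layer transit time is t_i = b_i·n_i / q:
  layer 1 (medium sand): t_1 = 9.29 × 0.24 / 0.07942 = 28.08 d
  layer 2 (silt): t_2 = 11.9 × 0.10 / 0.07942 = 14.98 d
Total t = Σ t_i = 43.06 days.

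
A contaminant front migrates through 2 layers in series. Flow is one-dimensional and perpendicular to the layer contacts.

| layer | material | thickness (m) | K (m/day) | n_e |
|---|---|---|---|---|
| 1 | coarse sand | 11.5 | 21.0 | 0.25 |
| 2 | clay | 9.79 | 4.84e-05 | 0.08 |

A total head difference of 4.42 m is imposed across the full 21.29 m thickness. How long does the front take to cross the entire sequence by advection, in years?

458

With flow normal to the layers, continuity requires the same specific discharge q through every layer.
Σ(b_i/K_i) = 11.5/21.0 + 9.79/4.84e-05 = 2.023e+05 d.
q = Δh / Σ(b_i/K_i) = 4.42 / 2.023e+05 = 2.185e-05 m/day.
In each layer the seepage velocity is v_i = q/n_i, so the layer transit time is t_i = b_i·n_i / q:
  layer 1 (coarse sand): t_1 = 11.5 × 0.25 / 2.185e-05 = 1.316e+05 d
  layer 2 (clay): t_2 = 9.79 × 0.08 / 2.185e-05 = 35842 d
Total t = Σ t_i = 1.674e+05 days = 458.3 years.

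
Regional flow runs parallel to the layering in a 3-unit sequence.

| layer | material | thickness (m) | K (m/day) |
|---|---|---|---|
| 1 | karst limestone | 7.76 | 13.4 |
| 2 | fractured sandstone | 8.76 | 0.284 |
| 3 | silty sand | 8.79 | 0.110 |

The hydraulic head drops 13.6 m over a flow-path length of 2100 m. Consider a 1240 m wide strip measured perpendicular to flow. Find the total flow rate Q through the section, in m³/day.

863

Flow is parallel to layering, so each bed carries its own Darcy discharge and the transmissivities add.
Σ(K_i·b_i) = 13.4×7.76 + 0.284×8.76 + 0.110×8.79 = 107.4 m²/day.
Hydraulic gradient i = Δh / L = 13.6 / 2100 = 0.006476.
Q = Σ(K_i·b_i) · W · i = 107.4 × 1240 × 0.006476 = 862.8 m³/day.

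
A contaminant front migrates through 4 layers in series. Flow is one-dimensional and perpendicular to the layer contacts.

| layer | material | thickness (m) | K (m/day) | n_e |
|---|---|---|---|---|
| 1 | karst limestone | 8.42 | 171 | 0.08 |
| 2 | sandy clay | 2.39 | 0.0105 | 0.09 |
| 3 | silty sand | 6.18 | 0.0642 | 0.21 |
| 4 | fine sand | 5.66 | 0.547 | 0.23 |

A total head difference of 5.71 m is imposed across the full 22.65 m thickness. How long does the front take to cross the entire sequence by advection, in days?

With flow normal to the layers, continuity requires the same specific discharge q through every layer.
Σ(b_i/K_i) = 8.42/171 + 2.39/0.0105 + 6.18/0.0642 + 5.66/0.547 = 334.3 d.
q = Δh / Σ(b_i/K_i) = 5.71 / 334.3 = 0.01708 m/day.
In each layer the seepage velocity is v_i = q/n_i, so the layer transit time is t_i = b_i·n_i / q:
  layer 1 (karst limestone): t_1 = 8.42 × 0.08 / 0.01708 = 39.43 d
  layer 2 (sandy clay): t_2 = 2.39 × 0.09 / 0.01708 = 12.59 d
  layer 3 (silty sand): t_3 = 6.18 × 0.21 / 0.01708 = 75.98 d
  layer 4 (fine sand): t_4 = 5.66 × 0.23 / 0.01708 = 76.21 d
Total t = Σ t_i = 204.2 days.

204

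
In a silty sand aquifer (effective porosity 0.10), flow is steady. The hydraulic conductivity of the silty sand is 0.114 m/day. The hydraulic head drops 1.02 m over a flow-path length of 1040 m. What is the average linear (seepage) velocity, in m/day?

Hydraulic gradient i = Δh / L = 1.02 / 1040 = 0.0009808.
Darcy flux q = K · i = 0.1140 × 0.0009808 = 0.0001118 m/day.
Seepage velocity v = q / n_e = 0.0001118 / 0.10 = 0.001118 m/day.

0.00112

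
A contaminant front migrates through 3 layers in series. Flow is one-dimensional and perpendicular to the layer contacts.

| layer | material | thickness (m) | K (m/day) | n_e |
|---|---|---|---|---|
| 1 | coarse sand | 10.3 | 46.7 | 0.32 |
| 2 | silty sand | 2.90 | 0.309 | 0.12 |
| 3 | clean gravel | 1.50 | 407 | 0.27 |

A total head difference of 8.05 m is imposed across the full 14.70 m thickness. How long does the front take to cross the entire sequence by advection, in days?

4.83

With flow normal to the layers, continuity requires the same specific discharge q through every layer.
Σ(b_i/K_i) = 10.3/46.7 + 2.90/0.309 + 1.50/407 = 9.609 d.
q = Δh / Σ(b_i/K_i) = 8.05 / 9.609 = 0.8377 m/day.
In each layer the seepage velocity is v_i = q/n_i, so the layer transit time is t_i = b_i·n_i / q:
  layer 1 (coarse sand): t_1 = 10.3 × 0.32 / 0.8377 = 3.934 d
  layer 2 (silty sand): t_2 = 2.90 × 0.12 / 0.8377 = 0.4154 d
  layer 3 (clean gravel): t_3 = 1.50 × 0.27 / 0.8377 = 0.4835 d
Total t = Σ t_i = 4.833 days.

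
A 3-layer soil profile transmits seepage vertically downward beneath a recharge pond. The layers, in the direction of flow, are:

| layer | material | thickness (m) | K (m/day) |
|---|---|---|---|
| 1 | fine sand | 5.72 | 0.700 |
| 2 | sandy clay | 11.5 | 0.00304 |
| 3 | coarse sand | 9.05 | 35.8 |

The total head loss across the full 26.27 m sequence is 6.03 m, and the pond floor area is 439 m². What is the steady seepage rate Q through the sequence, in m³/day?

0.698

Flow is perpendicular to layering, so the layers act in series and the equivalent K is the thickness-weighted harmonic mean.
Total thickness L = 5.72 + 11.5 + 9.05 = 26.27 m.
Σ(b_i/K_i) = 5.72/0.700 + 11.5/0.00304 + 9.05/35.8 = 3791 d.
K_eq = L / Σ(b_i/K_i) = 26.27 / 3791 = 0.006929 m/day.
Q = K_eq · A · (Δh/L) = 0.006929 × 439 × (6.03/26.27) = 0.6982 m³/day.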